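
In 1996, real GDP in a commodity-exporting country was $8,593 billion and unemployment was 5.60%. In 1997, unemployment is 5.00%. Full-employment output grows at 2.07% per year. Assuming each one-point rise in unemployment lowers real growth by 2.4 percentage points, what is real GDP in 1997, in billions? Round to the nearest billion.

Δu = 5 - 5.6 = -0.6 points.
Okun's law (growth form): g_Y = g_Y* - β × Δu = 2.07 - 2.4 × (-0.60) = 2.07 + 1.44 = 3.51%.
Real GDP in the next year = 8593 × (1 + 3.51/100) = 8593 × 1.0351 ≈ 8895 billion.

$8,895 billion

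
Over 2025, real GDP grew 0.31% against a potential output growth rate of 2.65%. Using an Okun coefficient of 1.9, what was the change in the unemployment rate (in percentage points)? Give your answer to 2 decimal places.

Growth-rate Okun's law: g_Y = g_Y* - β × Δu, so Δu = (g_Y* - g_Y)/β.
Δu = (2.65 - 0.31)/1.9 = 2.34/1.9 = 1.23 percentage points.

1.23 percentage points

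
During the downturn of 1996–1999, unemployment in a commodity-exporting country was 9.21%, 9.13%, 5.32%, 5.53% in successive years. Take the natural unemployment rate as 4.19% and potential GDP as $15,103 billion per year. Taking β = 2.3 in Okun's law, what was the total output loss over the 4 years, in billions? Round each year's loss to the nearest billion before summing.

Year 1996: gap = -2.3 × (9.21 - 4.19) = -11.546%, loss ≈ 15103 × 11.546/100 ≈ 1744.
Year 1997: gap = -2.3 × (9.13 - 4.19) = -11.362%, loss ≈ 15103 × 11.362/100 ≈ 1716.
Year 1998: gap = -2.3 × (5.32 - 4.19) = -2.599%, loss ≈ 15103 × 2.599/100 ≈ 393.
Year 1999: gap = -2.3 × (5.53 - 4.19) = -3.082%, loss ≈ 15103 × 3.082/100 ≈ 465.
Total lost output = 1744 + 1716 + 393 + 465 = 4318 billion.

$4,318 billion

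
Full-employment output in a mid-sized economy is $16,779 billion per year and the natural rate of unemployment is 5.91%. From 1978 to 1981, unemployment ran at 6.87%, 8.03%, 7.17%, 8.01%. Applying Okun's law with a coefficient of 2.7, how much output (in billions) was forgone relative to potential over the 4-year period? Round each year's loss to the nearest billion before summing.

Year 1978: gap = -2.7 × (6.87 - 5.91) = -2.592%, loss ≈ 16779 × 2.592/100 ≈ 435.
Year 1979: gap = -2.7 × (8.03 - 5.91) = -5.724%, loss ≈ 16779 × 5.724/100 ≈ 960.
Year 1980: gap = -2.7 × (7.17 - 5.91) = -3.402%, loss ≈ 16779 × 3.402/100 ≈ 571.
Year 1981: gap = -2.7 × (8.01 - 5.91) = -5.67%, loss ≈ 16779 × 5.67/100 ≈ 951.
Total lost output = 435 + 960 + 571 + 951 = 2917 billion.

$2,917 billion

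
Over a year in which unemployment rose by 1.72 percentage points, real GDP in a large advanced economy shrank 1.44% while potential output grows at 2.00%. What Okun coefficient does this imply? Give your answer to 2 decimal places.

Growth form: g_Y = g_Y* - β × Δu, so β = (g_Y* - g_Y)/Δu.
β = (2 + 1.44)/1.72 = 3.44/1.72 = 2.00.

β ≈ 2.00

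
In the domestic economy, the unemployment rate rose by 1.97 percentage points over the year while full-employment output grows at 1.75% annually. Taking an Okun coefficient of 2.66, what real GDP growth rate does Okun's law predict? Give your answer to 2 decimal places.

-3.49%

Growth-rate Okun's law: g_Y = g_Y* - β × Δu.
g_Y = 1.75 - 2.66 × (1.97) = 1.75 - 5.2402 = -3.4902%, i.e. -3.49% to 2 d.p.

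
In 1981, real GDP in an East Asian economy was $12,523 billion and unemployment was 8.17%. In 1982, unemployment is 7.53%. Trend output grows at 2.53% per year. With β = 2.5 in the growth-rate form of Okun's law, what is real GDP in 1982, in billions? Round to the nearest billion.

$13,040 billion

Δu = 7.53 - 8.17 = -0.64 points.
Okun's law (growth form): g_Y = g_Y* - β × Δu = 2.53 - 2.5 × (-0.64) = 2.53 + 1.6 = 4.13%.
Real GDP in the next year = 12523 × (1 + 4.13/100) = 12523 × 1.0413 ≈ 13040 billion.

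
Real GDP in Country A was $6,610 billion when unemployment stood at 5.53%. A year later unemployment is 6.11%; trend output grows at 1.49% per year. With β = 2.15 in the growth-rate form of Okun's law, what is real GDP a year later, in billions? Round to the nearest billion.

$6,626 billion

Δu = 6.11 - 5.53 = 0.58 points.
Okun's law (growth form): g_Y = g_Y* - β × Δu = 1.49 - 2.15 × (0.58) = 1.49 - 1.247 = 0.243%.
Real GDP in the next year = 6610 × (1 + 0.243/100) = 6610 × 1.00243 ≈ 6626 billion.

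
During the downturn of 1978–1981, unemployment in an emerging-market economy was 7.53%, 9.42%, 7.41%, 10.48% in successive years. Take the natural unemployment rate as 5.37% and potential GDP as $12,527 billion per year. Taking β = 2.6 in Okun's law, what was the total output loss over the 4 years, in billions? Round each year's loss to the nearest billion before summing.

Year 1978: gap = -2.6 × (7.53 - 5.37) = -5.616%, loss ≈ 12527 × 5.616/100 ≈ 704.
Year 1979: gap = -2.6 × (9.42 - 5.37) = -10.53%, loss ≈ 12527 × 10.53/100 ≈ 1319.
Year 1980: gap = -2.6 × (7.41 - 5.37) = -5.304%, loss ≈ 12527 × 5.304/100 ≈ 664.
Year 1981: gap = -2.6 × (10.48 - 5.37) = -13.286%, loss ≈ 12527 × 13.286/100 ≈ 1664.
Total lost output = 704 + 1319 + 664 + 1664 = 4351 billion.

$4,351 billion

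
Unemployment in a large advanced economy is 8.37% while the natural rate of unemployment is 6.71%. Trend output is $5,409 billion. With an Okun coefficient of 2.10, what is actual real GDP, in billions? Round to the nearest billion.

Unemployment gap = 8.37 - 6.71 = 1.66 points, so the output gap is -2.1 × 1.66 = -3.486%.
Actual GDP = 5409 × (1 - 3.486/100) = 5409 × 0.96514 ≈ 5220 billion.

$5,220 billion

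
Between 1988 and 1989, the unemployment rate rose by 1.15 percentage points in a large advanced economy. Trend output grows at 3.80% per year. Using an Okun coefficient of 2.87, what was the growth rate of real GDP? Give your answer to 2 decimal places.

Growth-rate Okun's law: g_Y = g_Y* - β × Δu.
g_Y = 3.80 - 2.87 × (1.15) = 3.8 - 3.3005 = 0.4995%, i.e. 0.50% to 2 d.p.

0.50%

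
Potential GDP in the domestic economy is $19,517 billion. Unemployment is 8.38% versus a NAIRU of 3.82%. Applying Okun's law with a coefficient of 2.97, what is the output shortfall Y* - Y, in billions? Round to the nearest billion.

Output gap = -2.97 × (8.38 - 3.82) = -2.97 × 4.56 = -13.5432%.
Actual GDP ≈ 19517 × 0.864568 ≈ 16874 billion, so the shortfall is 19517 - 16874 = 2643 billion.

$2,643 billion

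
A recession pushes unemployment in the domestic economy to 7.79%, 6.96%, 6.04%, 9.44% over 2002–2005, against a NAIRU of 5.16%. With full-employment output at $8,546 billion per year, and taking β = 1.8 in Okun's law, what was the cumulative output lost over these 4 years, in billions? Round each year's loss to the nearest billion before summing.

Year 2002: gap = -1.8 × (7.79 - 5.16) = -4.734%, loss ≈ 8546 × 4.734/100 ≈ 405.
Year 2003: gap = -1.8 × (6.96 - 5.16) = -3.24%, loss ≈ 8546 × 3.24/100 ≈ 277.
Year 2004: gap = -1.8 × (6.04 - 5.16) = -1.584%, loss ≈ 8546 × 1.584/100 ≈ 135.
Year 2005: gap = -1.8 × (9.44 - 5.16) = -7.704%, loss ≈ 8546 × 7.704/100 ≈ 658.
Total lost output = 405 + 277 + 135 + 658 = 1475 billion.

$1,475 billion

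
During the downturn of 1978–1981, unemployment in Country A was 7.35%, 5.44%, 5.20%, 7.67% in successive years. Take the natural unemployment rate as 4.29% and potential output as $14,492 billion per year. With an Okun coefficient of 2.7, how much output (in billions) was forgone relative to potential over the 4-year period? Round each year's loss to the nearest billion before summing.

$3,326 billion

Year 1978: gap = -2.7 × (7.35 - 4.29) = -8.262%, loss ≈ 14492 × 8.262/100 ≈ 1197.
Year 1979: gap = -2.7 × (5.44 - 4.29) = -3.105%, loss ≈ 14492 × 3.105/100 ≈ 450.
Year 1980: gap = -2.7 × (5.2 - 4.29) = -2.457%, loss ≈ 14492 × 2.457/100 ≈ 356.
Year 1981: gap = -2.7 × (7.67 - 4.29) = -9.126%, loss ≈ 14492 × 9.126/100 ≈ 1323.
Total lost output = 1197 + 450 + 356 + 1323 = 3326 billion.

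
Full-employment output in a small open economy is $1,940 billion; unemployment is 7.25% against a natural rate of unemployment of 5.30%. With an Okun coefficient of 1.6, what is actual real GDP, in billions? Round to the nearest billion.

Unemployment gap = 7.25 - 5.3 = 1.95 points, so the output gap is -1.6 × 1.95 = -3.12%.
Actual GDP = 1940 × (1 - 3.12/100) = 1940 × 0.9688 ≈ 1879 billion.

$1,879 billion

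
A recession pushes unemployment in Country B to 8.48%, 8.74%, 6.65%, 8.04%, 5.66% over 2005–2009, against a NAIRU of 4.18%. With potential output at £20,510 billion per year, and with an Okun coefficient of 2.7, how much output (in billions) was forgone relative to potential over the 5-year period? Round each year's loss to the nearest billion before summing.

£9,232 billion

Year 2005: gap = -2.7 × (8.48 - 4.18) = -11.61%, loss ≈ 20510 × 11.61/100 ≈ 2381.
Year 2006: gap = -2.7 × (8.74 - 4.18) = -12.312%, loss ≈ 20510 × 12.312/100 ≈ 2525.
Year 2007: gap = -2.7 × (6.65 - 4.18) = -6.669%, loss ≈ 20510 × 6.669/100 ≈ 1368.
Year 2008: gap = -2.7 × (8.04 - 4.18) = -10.422%, loss ≈ 20510 × 10.422/100 ≈ 2138.
Year 2009: gap = -2.7 × (5.66 - 4.18) = -3.996%, loss ≈ 20510 × 3.996/100 ≈ 820.
Total lost output = 2381 + 2525 + 1368 + 2138 + 820 = 9232 billion.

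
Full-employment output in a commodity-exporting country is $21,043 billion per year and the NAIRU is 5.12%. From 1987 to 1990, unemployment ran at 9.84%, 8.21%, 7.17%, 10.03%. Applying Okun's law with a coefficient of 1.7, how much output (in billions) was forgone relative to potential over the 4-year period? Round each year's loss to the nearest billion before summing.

$5,282 billion

Year 1987: gap = -1.7 × (9.84 - 5.12) = -8.024%, loss ≈ 21043 × 8.024/100 ≈ 1688.
Year 1988: gap = -1.7 × (8.21 - 5.12) = -5.253%, loss ≈ 21043 × 5.253/100 ≈ 1105.
Year 1989: gap = -1.7 × (7.17 - 5.12) = -3.485%, loss ≈ 21043 × 3.485/100 ≈ 733.
Year 1990: gap = -1.7 × (10.03 - 5.12) = -8.347%, loss ≈ 21043 × 8.347/100 ≈ 1756.
Total lost output = 1688 + 1105 + 733 + 1756 = 5282 billion.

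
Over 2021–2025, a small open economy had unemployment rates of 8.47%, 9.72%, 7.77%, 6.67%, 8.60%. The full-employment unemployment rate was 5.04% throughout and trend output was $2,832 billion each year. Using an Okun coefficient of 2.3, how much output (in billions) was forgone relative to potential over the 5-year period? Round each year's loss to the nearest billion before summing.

Year 2021: gap = -2.3 × (8.47 - 5.04) = -7.889%, loss ≈ 2832 × 7.889/100 ≈ 223.
Year 2022: gap = -2.3 × (9.72 - 5.04) = -10.764%, loss ≈ 2832 × 10.764/100 ≈ 305.
Year 2023: gap = -2.3 × (7.77 - 5.04) = -6.279%, loss ≈ 2832 × 6.279/100 ≈ 178.
Year 2024: gap = -2.3 × (6.67 - 5.04) = -3.749%, loss ≈ 2832 × 3.749/100 ≈ 106.
Year 2025: gap = -2.3 × (8.6 - 5.04) = -8.188%, loss ≈ 2832 × 8.188/100 ≈ 232.
Total lost output = 223 + 305 + 178 + 106 + 232 = 1044 billion.

$1,044 billion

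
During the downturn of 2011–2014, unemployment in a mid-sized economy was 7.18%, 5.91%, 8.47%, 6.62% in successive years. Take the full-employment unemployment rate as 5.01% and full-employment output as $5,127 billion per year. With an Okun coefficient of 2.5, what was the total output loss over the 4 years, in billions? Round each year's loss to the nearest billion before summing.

$1,042 billion

Year 2011: gap = -2.5 × (7.18 - 5.01) = -5.425%, loss ≈ 5127 × 5.425/100 ≈ 278.
Year 2012: gap = -2.5 × (5.91 - 5.01) = -2.25%, loss ≈ 5127 × 2.25/100 ≈ 115.
Year 2013: gap = -2.5 × (8.47 - 5.01) = -8.65%, loss ≈ 5127 × 8.65/100 ≈ 443.
Year 2014: gap = -2.5 × (6.62 - 5.01) = -4.025%, loss ≈ 5127 × 4.025/100 ≈ 206.
Total lost output = 278 + 115 + 443 + 206 = 1042 billion.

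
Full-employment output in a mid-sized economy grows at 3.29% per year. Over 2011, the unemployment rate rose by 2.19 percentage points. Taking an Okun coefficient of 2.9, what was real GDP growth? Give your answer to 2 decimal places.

Growth-rate Okun's law: g_Y = g_Y* - β × Δu.
g_Y = 3.29 - 2.9 × (2.19) = 3.29 - 6.351 = -3.061%, i.e. -3.06% to 2 d.p.

-3.06%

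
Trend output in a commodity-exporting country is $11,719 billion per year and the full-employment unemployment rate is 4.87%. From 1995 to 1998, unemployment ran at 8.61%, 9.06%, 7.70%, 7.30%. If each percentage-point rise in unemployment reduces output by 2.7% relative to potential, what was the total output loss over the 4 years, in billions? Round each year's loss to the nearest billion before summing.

Year 1995: gap = -2.7 × (8.61 - 4.87) = -10.098%, loss ≈ 11719 × 10.098/100 ≈ 1183.
Year 1996: gap = -2.7 × (9.06 - 4.87) = -11.313%, loss ≈ 11719 × 11.313/100 ≈ 1326.
Year 1997: gap = -2.7 × (7.7 - 4.87) = -7.641%, loss ≈ 11719 × 7.641/100 ≈ 895.
Year 1998: gap = -2.7 × (7.3 - 4.87) = -6.561%, loss ≈ 11719 × 6.561/100 ≈ 769.
Total lost output = 1183 + 1326 + 895 + 769 = 4173 billion.

$4,173 billion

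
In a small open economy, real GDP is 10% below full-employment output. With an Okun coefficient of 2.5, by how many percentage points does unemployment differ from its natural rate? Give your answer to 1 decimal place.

4.0 percentage points

Okun's law: output gap = -β × (u - u*), so u - u* = -(output gap)/β.
u - u* = -(-10)/2.5 = 4 percentage points.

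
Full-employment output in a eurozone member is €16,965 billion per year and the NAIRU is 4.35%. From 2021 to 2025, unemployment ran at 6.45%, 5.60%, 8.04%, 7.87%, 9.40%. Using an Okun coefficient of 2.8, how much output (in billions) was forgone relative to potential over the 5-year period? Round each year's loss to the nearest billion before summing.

Year 2021: gap = -2.8 × (6.45 - 4.35) = -5.88%, loss ≈ 16965 × 5.88/100 ≈ 998.
Year 2022: gap = -2.8 × (5.6 - 4.35) = -3.5%, loss ≈ 16965 × 3.5/100 ≈ 594.
Year 2023: gap = -2.8 × (8.04 - 4.35) = -10.332%, loss ≈ 16965 × 10.332/100 ≈ 1753.
Year 2024: gap = -2.8 × (7.87 - 4.35) = -9.856%, loss ≈ 16965 × 9.856/100 ≈ 1672.
Year 2025: gap = -2.8 × (9.4 - 4.35) = -14.14%, loss ≈ 16965 × 14.14/100 ≈ 2399.
Total lost output = 998 + 594 + 1753 + 1672 + 2399 = 7416 billion.

€7,416 billion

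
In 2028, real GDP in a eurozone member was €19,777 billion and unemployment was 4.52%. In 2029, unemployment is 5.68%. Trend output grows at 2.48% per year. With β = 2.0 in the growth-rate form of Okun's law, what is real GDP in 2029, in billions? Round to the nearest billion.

€19,809 billion

Δu = 5.68 - 4.52 = 1.16 points.
Okun's law (growth form): g_Y = g_Y* - β × Δu = 2.48 - 2.0 × (1.16) = 2.48 - 2.32 = 0.16%.
Real GDP in the next year = 19777 × (1 + 0.16/100) = 19777 × 1.0016 ≈ 19809 billion.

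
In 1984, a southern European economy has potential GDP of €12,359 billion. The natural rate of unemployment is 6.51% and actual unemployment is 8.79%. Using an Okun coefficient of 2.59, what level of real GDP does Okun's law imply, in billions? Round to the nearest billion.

€11,629 billion

Unemployment gap = 8.79 - 6.51 = 2.28 points, so the output gap is -2.59 × 2.28 = -5.9052%.
Actual GDP = 12359 × (1 - 5.9052/100) = 12359 × 0.940948 ≈ 11629 billion.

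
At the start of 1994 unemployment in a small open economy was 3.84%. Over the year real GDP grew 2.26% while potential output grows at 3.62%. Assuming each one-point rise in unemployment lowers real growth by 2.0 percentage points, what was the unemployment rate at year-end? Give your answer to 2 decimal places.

4.52%

Growth-rate Okun's law: g_Y = g_Y* - β × Δu, so Δu = (g_Y* - g_Y)/β.
Δu = (3.62 - 2.26)/2.0 = 1.36/2.0 = 0.68 percentage points.
Year-end unemployment = 3.84 + 0.68 = 4.52%.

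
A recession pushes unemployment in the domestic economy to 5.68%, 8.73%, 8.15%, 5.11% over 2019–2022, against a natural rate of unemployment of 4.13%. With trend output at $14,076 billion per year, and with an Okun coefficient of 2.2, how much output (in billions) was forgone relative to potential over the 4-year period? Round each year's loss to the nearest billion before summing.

Year 2019: gap = -2.2 × (5.68 - 4.13) = -3.41%, loss ≈ 14076 × 3.41/100 ≈ 480.
Year 2020: gap = -2.2 × (8.73 - 4.13) = -10.12%, loss ≈ 14076 × 10.12/100 ≈ 1424.
Year 2021: gap = -2.2 × (8.15 - 4.13) = -8.844%, loss ≈ 14076 × 8.844/100 ≈ 1245.
Year 2022: gap = -2.2 × (5.11 - 4.13) = -2.156%, loss ≈ 14076 × 2.156/100 ≈ 303.
Total lost output = 480 + 1424 + 1245 + 303 = 3452 billion.

$3,452 billion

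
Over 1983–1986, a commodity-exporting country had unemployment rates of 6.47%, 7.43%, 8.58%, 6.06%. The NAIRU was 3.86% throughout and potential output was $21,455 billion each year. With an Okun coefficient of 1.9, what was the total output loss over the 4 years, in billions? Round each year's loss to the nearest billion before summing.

Year 1983: gap = -1.9 × (6.47 - 3.86) = -4.959%, loss ≈ 21455 × 4.959/100 ≈ 1064.
Year 1984: gap = -1.9 × (7.43 - 3.86) = -6.783%, loss ≈ 21455 × 6.783/100 ≈ 1455.
Year 1985: gap = -1.9 × (8.58 - 3.86) = -8.968%, loss ≈ 21455 × 8.968/100 ≈ 1924.
Year 1986: gap = -1.9 × (6.06 - 3.86) = -4.18%, loss ≈ 21455 × 4.18/100 ≈ 897.
Total lost output = 1064 + 1455 + 1924 + 897 = 5340 billion.

$5,340 billion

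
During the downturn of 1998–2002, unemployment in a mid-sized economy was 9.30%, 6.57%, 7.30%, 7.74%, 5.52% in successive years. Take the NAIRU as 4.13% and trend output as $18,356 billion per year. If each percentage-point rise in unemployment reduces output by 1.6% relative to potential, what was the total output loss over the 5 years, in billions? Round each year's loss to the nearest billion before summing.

$4,634 billion

Year 1998: gap = -1.6 × (9.3 - 4.13) = -8.272%, loss ≈ 18356 × 8.272/100 ≈ 1518.
Year 1999: gap = -1.6 × (6.57 - 4.13) = -3.904%, loss ≈ 18356 × 3.904/100 ≈ 717.
Year 2000: gap = -1.6 × (7.3 - 4.13) = -5.072%, loss ≈ 18356 × 5.072/100 ≈ 931.
Year 2001: gap = -1.6 × (7.74 - 4.13) = -5.776%, loss ≈ 18356 × 5.776/100 ≈ 1060.
Year 2002: gap = -1.6 × (5.52 - 4.13) = -2.224%, loss ≈ 18356 × 2.224/100 ≈ 408.
Total lost output = 1518 + 717 + 931 + 1060 + 408 = 4634 billion.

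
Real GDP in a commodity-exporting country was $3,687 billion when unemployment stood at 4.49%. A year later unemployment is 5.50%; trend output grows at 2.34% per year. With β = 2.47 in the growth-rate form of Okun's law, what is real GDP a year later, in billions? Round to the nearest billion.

Δu = 5.5 - 4.49 = 1.01 points.
Okun's law (growth form): g_Y = g_Y* - β × Δu = 2.34 - 2.47 × (1.01) = 2.34 - 2.4947 = -0.1547%.
Real GDP in the next year = 3687 × (1 - 0.1547/100) = 3687 × 0.998453 ≈ 3681 billion.

$3,681 billion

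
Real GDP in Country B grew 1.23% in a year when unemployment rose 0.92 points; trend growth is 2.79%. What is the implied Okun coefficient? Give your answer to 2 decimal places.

β ≈ 1.70

Growth form: g_Y = g_Y* - β × Δu, so β = (g_Y* - g_Y)/Δu.
β = (2.79 - 1.23)/0.92 = 1.56/0.92 = 1.70.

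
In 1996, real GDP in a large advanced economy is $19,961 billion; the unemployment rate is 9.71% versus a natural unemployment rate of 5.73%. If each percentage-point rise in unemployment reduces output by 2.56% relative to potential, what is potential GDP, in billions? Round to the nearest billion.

Unemployment gap = 9.71 - 5.73 = 3.98 points, so output gap = -2.56 × 3.98 = -10.1888%.
Since Y = Y* × (1 + gap/100), Y* = 19961/0.898112 ≈ 22226 billion.

$22,226 billion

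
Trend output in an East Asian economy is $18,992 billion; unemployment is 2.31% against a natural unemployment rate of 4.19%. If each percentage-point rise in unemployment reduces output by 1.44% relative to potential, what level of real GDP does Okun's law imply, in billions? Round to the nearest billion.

$19,506 billion

Unemployment gap = 2.31 - 4.19 = -1.88 points, so the output gap is -1.44 × (-1.88) = 2.7072%.
Actual GDP = 18992 × (1 + 2.7072/100) = 18992 × 1.027072 ≈ 19506 billion.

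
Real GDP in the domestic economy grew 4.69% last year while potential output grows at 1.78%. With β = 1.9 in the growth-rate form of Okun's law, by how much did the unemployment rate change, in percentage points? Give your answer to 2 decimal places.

Growth-rate Okun's law: g_Y = g_Y* - β × Δu, so Δu = (g_Y* - g_Y)/β.
Δu = (1.78 - 4.69)/1.9 = -2.91/1.9 = -1.53 percentage points.

-1.53 percentage points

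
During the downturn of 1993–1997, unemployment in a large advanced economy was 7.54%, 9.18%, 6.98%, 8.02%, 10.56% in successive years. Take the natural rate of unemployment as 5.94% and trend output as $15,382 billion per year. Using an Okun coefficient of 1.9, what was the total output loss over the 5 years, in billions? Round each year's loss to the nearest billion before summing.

$3,677 billion

Year 1993: gap = -1.9 × (7.54 - 5.94) = -3.04%, loss ≈ 15382 × 3.04/100 ≈ 468.
Year 1994: gap = -1.9 × (9.18 - 5.94) = -6.156%, loss ≈ 15382 × 6.156/100 ≈ 947.
Year 1995: gap = -1.9 × (6.98 - 5.94) = -1.976%, loss ≈ 15382 × 1.976/100 ≈ 304.
Year 1996: gap = -1.9 × (8.02 - 5.94) = -3.952%, loss ≈ 15382 × 3.952/100 ≈ 608.
Year 1997: gap = -1.9 × (10.56 - 5.94) = -8.778%, loss ≈ 15382 × 8.778/100 ≈ 1350.
Total lost output = 468 + 947 + 304 + 608 + 1350 = 3677 billion.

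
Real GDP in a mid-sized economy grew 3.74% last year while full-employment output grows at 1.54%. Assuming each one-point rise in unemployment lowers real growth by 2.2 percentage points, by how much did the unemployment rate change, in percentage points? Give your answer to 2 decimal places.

-1.00 percentage points

Growth-rate Okun's law: g_Y = g_Y* - β × Δu, so Δu = (g_Y* - g_Y)/β.
Δu = (1.54 - 3.74)/2.2 = -2.2/2.2 = -1.00 percentage point.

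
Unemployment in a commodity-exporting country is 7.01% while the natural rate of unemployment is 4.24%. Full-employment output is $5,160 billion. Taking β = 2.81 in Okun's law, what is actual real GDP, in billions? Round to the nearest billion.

$4,758 billion

Unemployment gap = 7.01 - 4.24 = 2.77 points, so the output gap is -2.81 × 2.77 = -7.7837%.
Actual GDP = 5160 × (1 - 7.7837/100) = 5160 × 0.922163 ≈ 4758 billion.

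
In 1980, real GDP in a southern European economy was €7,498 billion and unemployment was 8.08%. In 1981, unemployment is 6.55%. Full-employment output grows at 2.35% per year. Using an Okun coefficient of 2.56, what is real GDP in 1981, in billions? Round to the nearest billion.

€7,968 billion

Δu = 6.55 - 8.08 = -1.53 points.
Okun's law (growth form): g_Y = g_Y* - β × Δu = 2.35 - 2.56 × (-1.53) = 2.35 + 3.9168 = 6.2668%.
Real GDP in the next year = 7498 × (1 + 6.2668/100) = 7498 × 1.062668 ≈ 7968 billion.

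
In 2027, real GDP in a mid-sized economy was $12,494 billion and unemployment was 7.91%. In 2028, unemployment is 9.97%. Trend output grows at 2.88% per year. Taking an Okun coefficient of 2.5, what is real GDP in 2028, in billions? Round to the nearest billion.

Δu = 9.97 - 7.91 = 2.06 points.
Okun's law (growth form): g_Y = g_Y* - β × Δu = 2.88 - 2.5 × (2.06) = 2.88 - 5.15 = -2.27%.
Real GDP in the next year = 12494 × (1 - 2.27/100) = 12494 × 0.9773 ≈ 12210 billion.

$12,210 billion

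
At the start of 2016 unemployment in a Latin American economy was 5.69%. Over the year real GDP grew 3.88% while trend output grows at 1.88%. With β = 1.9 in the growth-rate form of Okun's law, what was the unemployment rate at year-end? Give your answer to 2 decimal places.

4.64%

Growth-rate Okun's law: g_Y = g_Y* - β × Δu, so Δu = (g_Y* - g_Y)/β.
Δu = (1.88 - 3.88)/1.9 = -2/1.9 = -1.05 percentage points.
Year-end unemployment = 5.69 - 1.05 = 4.64%.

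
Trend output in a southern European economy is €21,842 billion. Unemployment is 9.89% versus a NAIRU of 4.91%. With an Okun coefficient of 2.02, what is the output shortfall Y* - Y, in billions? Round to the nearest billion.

€2,197 billion

Output gap = -2.02 × (9.89 - 4.91) = -2.02 × 4.98 = -10.0596%.
Actual GDP ≈ 21842 × 0.899404 ≈ 19645 billion, so the shortfall is 21842 - 19645 = 2197 billion.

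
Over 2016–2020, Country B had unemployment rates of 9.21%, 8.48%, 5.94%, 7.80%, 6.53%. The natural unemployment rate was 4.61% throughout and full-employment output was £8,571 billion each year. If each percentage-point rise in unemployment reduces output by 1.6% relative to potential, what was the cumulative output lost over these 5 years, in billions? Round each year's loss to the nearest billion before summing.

£2,044 billion

Year 2016: gap = -1.6 × (9.21 - 4.61) = -7.36%, loss ≈ 8571 × 7.36/100 ≈ 631.
Year 2017: gap = -1.6 × (8.48 - 4.61) = -6.192%, loss ≈ 8571 × 6.192/100 ≈ 531.
Year 2018: gap = -1.6 × (5.94 - 4.61) = -2.128%, loss ≈ 8571 × 2.128/100 ≈ 182.
Year 2019: gap = -1.6 × (7.8 - 4.61) = -5.104%, loss ≈ 8571 × 5.104/100 ≈ 437.
Year 2020: gap = -1.6 × (6.53 - 4.61) = -3.072%, loss ≈ 8571 × 3.072/100 ≈ 263.
Total lost output = 631 + 531 + 182 + 437 + 263 = 2044 billion.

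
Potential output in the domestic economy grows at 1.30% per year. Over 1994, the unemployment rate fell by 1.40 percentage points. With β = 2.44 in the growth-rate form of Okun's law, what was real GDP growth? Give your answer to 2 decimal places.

Growth-rate Okun's law: g_Y = g_Y* - β × Δu.
g_Y = 1.30 - 2.44 × (-1.40) = 1.3 + 3.416 = 4.716%, i.e. 4.72% to 2 d.p.

4.72%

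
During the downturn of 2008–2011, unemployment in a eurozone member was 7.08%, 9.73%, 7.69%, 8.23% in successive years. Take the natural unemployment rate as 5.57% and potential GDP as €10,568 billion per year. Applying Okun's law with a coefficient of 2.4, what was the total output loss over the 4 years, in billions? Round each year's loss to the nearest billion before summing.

€2,651 billion

Year 2008: gap = -2.4 × (7.08 - 5.57) = -3.624%, loss ≈ 10568 × 3.624/100 ≈ 383.
Year 2009: gap = -2.4 × (9.73 - 5.57) = -9.984%, loss ≈ 10568 × 9.984/100 ≈ 1055.
Year 2010: gap = -2.4 × (7.69 - 5.57) = -5.088%, loss ≈ 10568 × 5.088/100 ≈ 538.
Year 2011: gap = -2.4 × (8.23 - 5.57) = -6.384%, loss ≈ 10568 × 6.384/100 ≈ 675.
Total lost output = 383 + 1055 + 538 + 675 = 2651 billion.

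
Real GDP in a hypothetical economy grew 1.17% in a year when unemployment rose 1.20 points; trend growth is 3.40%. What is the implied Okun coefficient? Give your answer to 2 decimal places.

Growth form: g_Y = g_Y* - β × Δu, so β = (g_Y* - g_Y)/Δu.
β = (3.4 - 1.17)/1.20 = 2.23/1.20 = 1.86.

β ≈ 1.86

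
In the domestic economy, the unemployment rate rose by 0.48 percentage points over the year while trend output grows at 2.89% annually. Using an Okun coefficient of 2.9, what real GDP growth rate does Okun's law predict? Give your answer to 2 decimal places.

1.50%

Growth-rate Okun's law: g_Y = g_Y* - β × Δu.
g_Y = 2.89 - 2.9 × (0.48) = 2.89 - 1.392 = 1.498%, i.e. 1.50% to 2 d.p.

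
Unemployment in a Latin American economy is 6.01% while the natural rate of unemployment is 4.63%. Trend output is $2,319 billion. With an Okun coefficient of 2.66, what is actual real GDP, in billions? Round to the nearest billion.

$2,234 billion

Unemployment gap = 6.01 - 4.63 = 1.38 points, so the output gap is -2.66 × 1.38 = -3.6708%.
Actual GDP = 2319 × (1 - 3.6708/100) = 2319 × 0.963292 ≈ 2234 billion.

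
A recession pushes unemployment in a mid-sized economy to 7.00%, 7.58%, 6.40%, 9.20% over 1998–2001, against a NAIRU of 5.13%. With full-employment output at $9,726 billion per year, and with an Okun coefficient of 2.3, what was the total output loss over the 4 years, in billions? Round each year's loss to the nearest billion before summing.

$2,160 billion

Year 1998: gap = -2.3 × (7 - 5.13) = -4.301%, loss ≈ 9726 × 4.301/100 ≈ 418.
Year 1999: gap = -2.3 × (7.58 - 5.13) = -5.635%, loss ≈ 9726 × 5.635/100 ≈ 548.
Year 2000: gap = -2.3 × (6.4 - 5.13) = -2.921%, loss ≈ 9726 × 2.921/100 ≈ 284.
Year 2001: gap = -2.3 × (9.2 - 5.13) = -9.361%, loss ≈ 9726 × 9.361/100 ≈ 910.
Total lost output = 418 + 548 + 284 + 910 = 2160 billion.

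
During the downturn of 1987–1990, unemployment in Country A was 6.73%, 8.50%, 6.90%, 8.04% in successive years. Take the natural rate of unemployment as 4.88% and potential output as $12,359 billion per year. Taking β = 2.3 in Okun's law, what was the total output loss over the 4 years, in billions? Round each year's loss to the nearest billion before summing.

Year 1987: gap = -2.3 × (6.73 - 4.88) = -4.255%, loss ≈ 12359 × 4.255/100 ≈ 526.
Year 1988: gap = -2.3 × (8.5 - 4.88) = -8.326%, loss ≈ 12359 × 8.326/100 ≈ 1029.
Year 1989: gap = -2.3 × (6.9 - 4.88) = -4.646%, loss ≈ 12359 × 4.646/100 ≈ 574.
Year 1990: gap = -2.3 × (8.04 - 4.88) = -7.268%, loss ≈ 12359 × 7.268/100 ≈ 898.
Total lost output = 526 + 1029 + 574 + 898 = 3027 billion.

$3,027 billion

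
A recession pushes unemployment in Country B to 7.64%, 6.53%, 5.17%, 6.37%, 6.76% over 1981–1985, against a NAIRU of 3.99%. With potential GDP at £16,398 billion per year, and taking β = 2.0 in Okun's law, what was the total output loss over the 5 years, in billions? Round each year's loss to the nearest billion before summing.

Year 1981: gap = -2.0 × (7.64 - 3.99) = -7.3%, loss ≈ 16398 × 7.3/100 ≈ 1197.
Year 1982: gap = -2.0 × (6.53 - 3.99) = -5.08%, loss ≈ 16398 × 5.08/100 ≈ 833.
Year 1983: gap = -2.0 × (5.17 - 3.99) = -2.36%, loss ≈ 16398 × 2.36/100 ≈ 387.
Year 1984: gap = -2.0 × (6.37 - 3.99) = -4.76%, loss ≈ 16398 × 4.76/100 ≈ 781.
Year 1985: gap = -2.0 × (6.76 - 3.99) = -5.54%, loss ≈ 16398 × 5.54/100 ≈ 908.
Total lost output = 1197 + 833 + 387 + 781 + 908 = 4106 billion.

£4,106 billion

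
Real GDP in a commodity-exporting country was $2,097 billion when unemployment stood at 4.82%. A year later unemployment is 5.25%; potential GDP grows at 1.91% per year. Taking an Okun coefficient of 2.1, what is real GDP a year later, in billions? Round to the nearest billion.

$2,118 billion

Δu = 5.25 - 4.82 = 0.43 points.
Okun's law (growth form): g_Y = g_Y* - β × Δu = 1.91 - 2.1 × (0.43) = 1.91 - 0.903 = 1.007%.
Real GDP in the next year = 2097 × (1 + 1.007/100) = 2097 × 1.01007 ≈ 2118 billion.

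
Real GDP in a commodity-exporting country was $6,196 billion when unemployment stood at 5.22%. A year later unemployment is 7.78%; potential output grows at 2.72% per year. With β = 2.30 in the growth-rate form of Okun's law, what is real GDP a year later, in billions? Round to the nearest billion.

$6,000 billion

Δu = 7.78 - 5.22 = 2.56 points.
Okun's law (growth form): g_Y = g_Y* - β × Δu = 2.72 - 2.30 × (2.56) = 2.72 - 5.888 = -3.168%.
Real GDP in the next year = 6196 × (1 - 3.168/100) = 6196 × 0.96832 ≈ 6000 billion.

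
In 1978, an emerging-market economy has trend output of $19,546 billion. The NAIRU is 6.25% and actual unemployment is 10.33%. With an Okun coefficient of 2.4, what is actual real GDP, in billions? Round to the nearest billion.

$17,632 billion

Unemployment gap = 10.33 - 6.25 = 4.08 points, so the output gap is -2.4 × 4.08 = -9.792%.
Actual GDP = 19546 × (1 - 9.792/100) = 19546 × 0.90208 ≈ 17632 billion.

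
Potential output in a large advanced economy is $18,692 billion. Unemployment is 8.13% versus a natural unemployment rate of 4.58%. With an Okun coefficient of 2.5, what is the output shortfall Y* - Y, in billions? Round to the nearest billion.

$1,659 billion

Output gap = -2.5 × (8.13 - 4.58) = -2.5 × 3.55 = -8.875%.
Actual GDP ≈ 18692 × 0.91125 ≈ 17033 billion, so the shortfall is 18692 - 17033 = 1659 billion.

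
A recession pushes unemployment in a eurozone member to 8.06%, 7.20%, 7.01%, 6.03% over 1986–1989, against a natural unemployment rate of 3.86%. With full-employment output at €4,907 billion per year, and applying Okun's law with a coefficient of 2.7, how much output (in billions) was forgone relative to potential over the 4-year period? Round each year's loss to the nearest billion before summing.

€1,704 billion

Year 1986: gap = -2.7 × (8.06 - 3.86) = -11.34%, loss ≈ 4907 × 11.34/100 ≈ 556.
Year 1987: gap = -2.7 × (7.2 - 3.86) = -9.018%, loss ≈ 4907 × 9.018/100 ≈ 443.
Year 1988: gap = -2.7 × (7.01 - 3.86) = -8.505%, loss ≈ 4907 × 8.505/100 ≈ 417.
Year 1989: gap = -2.7 × (6.03 - 3.86) = -5.859%, loss ≈ 4907 × 5.859/100 ≈ 288.
Total lost output = 556 + 443 + 417 + 288 = 1704 billion.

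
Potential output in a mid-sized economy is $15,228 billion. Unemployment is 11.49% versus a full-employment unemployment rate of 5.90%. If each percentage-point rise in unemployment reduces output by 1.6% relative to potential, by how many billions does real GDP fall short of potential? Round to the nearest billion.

$1,362 billion

Output gap = -1.6 × (11.49 - 5.9) = -1.6 × 5.59 = -8.944%.
Actual GDP ≈ 15228 × 0.91056 ≈ 13866 billion, so the shortfall is 15228 - 13866 = 1362 billion.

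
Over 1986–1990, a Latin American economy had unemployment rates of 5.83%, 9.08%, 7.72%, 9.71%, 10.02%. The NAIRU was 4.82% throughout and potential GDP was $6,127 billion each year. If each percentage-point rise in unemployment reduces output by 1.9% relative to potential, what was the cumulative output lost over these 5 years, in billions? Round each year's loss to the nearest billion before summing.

Year 1986: gap = -1.9 × (5.83 - 4.82) = -1.919%, loss ≈ 6127 × 1.919/100 ≈ 118.
Year 1987: gap = -1.9 × (9.08 - 4.82) = -8.094%, loss ≈ 6127 × 8.094/100 ≈ 496.
Year 1988: gap = -1.9 × (7.72 - 4.82) = -5.51%, loss ≈ 6127 × 5.51/100 ≈ 338.
Year 1989: gap = -1.9 × (9.71 - 4.82) = -9.291%, loss ≈ 6127 × 9.291/100 ≈ 569.
Year 1990: gap = -1.9 × (10.02 - 4.82) = -9.88%, loss ≈ 6127 × 9.88/100 ≈ 605.
Total lost output = 118 + 496 + 338 + 569 + 605 = 2126 billion.

$2,126 billion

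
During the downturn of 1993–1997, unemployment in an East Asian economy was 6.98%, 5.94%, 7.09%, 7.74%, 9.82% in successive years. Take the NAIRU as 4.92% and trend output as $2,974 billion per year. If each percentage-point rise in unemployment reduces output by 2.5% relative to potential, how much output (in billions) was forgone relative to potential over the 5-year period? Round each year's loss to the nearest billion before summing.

$964 billion

Year 1993: gap = -2.5 × (6.98 - 4.92) = -5.15%, loss ≈ 2974 × 5.15/100 ≈ 153.
Year 1994: gap = -2.5 × (5.94 - 4.92) = -2.55%, loss ≈ 2974 × 2.55/100 ≈ 76.
Year 1995: gap = -2.5 × (7.09 - 4.92) = -5.425%, loss ≈ 2974 × 5.425/100 ≈ 161.
Year 1996: gap = -2.5 × (7.74 - 4.92) = -7.05%, loss ≈ 2974 × 7.05/100 ≈ 210.
Year 1997: gap = -2.5 × (9.82 - 4.92) = -12.25%, loss ≈ 2974 × 12.25/100 ≈ 364.
Total lost output = 153 + 76 + 161 + 210 + 364 = 964 billion.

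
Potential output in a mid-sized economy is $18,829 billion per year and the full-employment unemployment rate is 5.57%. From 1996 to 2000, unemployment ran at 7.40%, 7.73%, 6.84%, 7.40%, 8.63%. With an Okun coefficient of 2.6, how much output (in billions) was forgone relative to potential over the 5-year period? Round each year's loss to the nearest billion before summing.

Year 1996: gap = -2.6 × (7.4 - 5.57) = -4.758%, loss ≈ 18829 × 4.758/100 ≈ 896.
Year 1997: gap = -2.6 × (7.73 - 5.57) = -5.616%, loss ≈ 18829 × 5.616/100 ≈ 1057.
Year 1998: gap = -2.6 × (6.84 - 5.57) = -3.302%, loss ≈ 18829 × 3.302/100 ≈ 622.
Year 1999: gap = -2.6 × (7.4 - 5.57) = -4.758%, loss ≈ 18829 × 4.758/100 ≈ 896.
Year 2000: gap = -2.6 × (8.63 - 5.57) = -7.956%, loss ≈ 18829 × 7.956/100 ≈ 1498.
Total lost output = 896 + 1057 + 622 + 896 + 1498 = 4969 billion.

$4,969 billion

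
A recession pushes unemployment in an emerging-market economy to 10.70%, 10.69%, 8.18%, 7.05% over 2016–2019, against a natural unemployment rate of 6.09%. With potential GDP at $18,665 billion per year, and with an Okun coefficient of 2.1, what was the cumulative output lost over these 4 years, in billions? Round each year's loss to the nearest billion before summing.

$4,805 billion

Year 2016: gap = -2.1 × (10.7 - 6.09) = -9.681%, loss ≈ 18665 × 9.681/100 ≈ 1807.
Year 2017: gap = -2.1 × (10.69 - 6.09) = -9.66%, loss ≈ 18665 × 9.66/100 ≈ 1803.
Year 2018: gap = -2.1 × (8.18 - 6.09) = -4.389%, loss ≈ 18665 × 4.389/100 ≈ 819.
Year 2019: gap = -2.1 × (7.05 - 6.09) = -2.016%, loss ≈ 18665 × 2.016/100 ≈ 376.
Total lost output = 1807 + 1803 + 819 + 376 = 4805 billion.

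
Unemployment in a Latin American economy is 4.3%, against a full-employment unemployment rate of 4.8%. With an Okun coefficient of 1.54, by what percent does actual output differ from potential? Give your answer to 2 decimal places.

The unemployment gap is 4.3 - 4.8 = -0.5 percentage points.
Okun's law gives an output gap of -1.54 × (-0.5) = 0.77%, i.e. 0.77% above potential.

0.77%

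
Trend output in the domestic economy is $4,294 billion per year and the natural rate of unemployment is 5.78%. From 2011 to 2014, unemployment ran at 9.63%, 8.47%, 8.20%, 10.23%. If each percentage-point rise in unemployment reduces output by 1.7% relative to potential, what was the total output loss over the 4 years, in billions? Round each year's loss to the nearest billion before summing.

$979 billion

Year 2011: gap = -1.7 × (9.63 - 5.78) = -6.545%, loss ≈ 4294 × 6.545/100 ≈ 281.
Year 2012: gap = -1.7 × (8.47 - 5.78) = -4.573%, loss ≈ 4294 × 4.573/100 ≈ 196.
Year 2013: gap = -1.7 × (8.2 - 5.78) = -4.114%, loss ≈ 4294 × 4.114/100 ≈ 177.
Year 2014: gap = -1.7 × (10.23 - 5.78) = -7.565%, loss ≈ 4294 × 7.565/100 ≈ 325.
Total lost output = 281 + 196 + 177 + 325 = 979 billion.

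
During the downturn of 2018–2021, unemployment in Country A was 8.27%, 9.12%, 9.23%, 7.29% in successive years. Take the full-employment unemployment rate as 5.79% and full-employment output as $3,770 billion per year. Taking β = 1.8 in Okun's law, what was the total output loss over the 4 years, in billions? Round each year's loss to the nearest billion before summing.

$729 billion

Year 2018: gap = -1.8 × (8.27 - 5.79) = -4.464%, loss ≈ 3770 × 4.464/100 ≈ 168.
Year 2019: gap = -1.8 × (9.12 - 5.79) = -5.994%, loss ≈ 3770 × 5.994/100 ≈ 226.
Year 2020: gap = -1.8 × (9.23 - 5.79) = -6.192%, loss ≈ 3770 × 6.192/100 ≈ 233.
Year 2021: gap = -1.8 × (7.29 - 5.79) = -2.7%, loss ≈ 3770 × 2.7/100 ≈ 102.
Total lost output = 168 + 226 + 233 + 102 = 729 billion.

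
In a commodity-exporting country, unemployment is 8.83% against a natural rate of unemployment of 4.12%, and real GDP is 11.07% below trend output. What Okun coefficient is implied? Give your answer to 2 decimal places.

Okun's law: output gap = -β × (u - u*).
-11.07 = -β × (8.83 - 4.12) = -β × 4.71, so β = 11.07/4.71 = 2.35.

β ≈ 2.35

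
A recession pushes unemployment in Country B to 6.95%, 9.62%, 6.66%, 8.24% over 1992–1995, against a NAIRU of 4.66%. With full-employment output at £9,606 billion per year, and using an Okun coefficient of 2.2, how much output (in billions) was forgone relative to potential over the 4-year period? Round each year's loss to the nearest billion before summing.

Year 1992: gap = -2.2 × (6.95 - 4.66) = -5.038%, loss ≈ 9606 × 5.038/100 ≈ 484.
Year 1993: gap = -2.2 × (9.62 - 4.66) = -10.912%, loss ≈ 9606 × 10.912/100 ≈ 1048.
Year 1994: gap = -2.2 × (6.66 - 4.66) = -4.4%, loss ≈ 9606 × 4.4/100 ≈ 423.
Year 1995: gap = -2.2 × (8.24 - 4.66) = -7.876%, loss ≈ 9606 × 7.876/100 ≈ 757.
Total lost output = 484 + 1048 + 423 + 757 = 2712 billion.

£2,712 billion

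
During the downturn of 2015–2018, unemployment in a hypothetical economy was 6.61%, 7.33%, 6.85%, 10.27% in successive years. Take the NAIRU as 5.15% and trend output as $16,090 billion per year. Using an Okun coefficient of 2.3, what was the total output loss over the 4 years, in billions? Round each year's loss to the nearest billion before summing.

$3,871 billion

Year 2015: gap = -2.3 × (6.61 - 5.15) = -3.358%, loss ≈ 16090 × 3.358/100 ≈ 540.
Year 2016: gap = -2.3 × (7.33 - 5.15) = -5.014%, loss ≈ 16090 × 5.014/100 ≈ 807.
Year 2017: gap = -2.3 × (6.85 - 5.15) = -3.91%, loss ≈ 16090 × 3.91/100 ≈ 629.
Year 2018: gap = -2.3 × (10.27 - 5.15) = -11.776%, loss ≈ 16090 × 11.776/100 ≈ 1895.
Total lost output = 540 + 807 + 629 + 1895 = 3871 billion.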